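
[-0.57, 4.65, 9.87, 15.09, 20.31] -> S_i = -0.57 + 5.22*i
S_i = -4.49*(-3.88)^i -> [-4.49, 17.42, -67.59, 262.27, -1017.59]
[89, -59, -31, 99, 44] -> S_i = Random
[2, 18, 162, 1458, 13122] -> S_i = 2*9^i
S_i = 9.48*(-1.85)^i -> [9.48, -17.54, 32.45, -60.02, 111.04]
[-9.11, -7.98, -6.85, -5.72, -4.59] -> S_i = -9.11 + 1.13*i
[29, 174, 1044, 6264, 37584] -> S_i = 29*6^i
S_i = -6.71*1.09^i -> [-6.71, -7.31, -7.97, -8.69, -9.47]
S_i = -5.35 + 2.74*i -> [-5.35, -2.61, 0.13, 2.87, 5.61]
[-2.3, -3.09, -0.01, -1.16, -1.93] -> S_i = Random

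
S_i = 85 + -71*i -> [85, 14, -57, -128, -199]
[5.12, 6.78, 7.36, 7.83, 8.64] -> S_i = Random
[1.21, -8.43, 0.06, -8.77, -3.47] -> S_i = Random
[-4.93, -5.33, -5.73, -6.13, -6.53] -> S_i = -4.93 + -0.40*i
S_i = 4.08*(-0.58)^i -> [4.08, -2.37, 1.37, -0.8, 0.46]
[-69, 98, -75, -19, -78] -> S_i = Random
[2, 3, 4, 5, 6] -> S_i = 2 + 1*i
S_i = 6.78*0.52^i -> [6.78, 3.53, 1.83, 0.95, 0.5]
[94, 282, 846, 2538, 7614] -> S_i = 94*3^i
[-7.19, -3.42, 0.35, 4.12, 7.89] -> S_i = -7.19 + 3.77*i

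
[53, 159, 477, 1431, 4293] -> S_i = 53*3^i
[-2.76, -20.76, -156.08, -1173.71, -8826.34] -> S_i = -2.76*7.52^i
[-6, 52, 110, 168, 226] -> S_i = -6 + 58*i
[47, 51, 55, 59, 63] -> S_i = 47 + 4*i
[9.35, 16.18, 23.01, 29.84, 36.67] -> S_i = 9.35 + 6.83*i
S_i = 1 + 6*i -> [1, 7, 13, 19, 25]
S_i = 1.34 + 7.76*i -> [1.34, 9.1, 16.86, 24.62, 32.38]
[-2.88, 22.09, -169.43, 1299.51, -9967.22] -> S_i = -2.88*(-7.67)^i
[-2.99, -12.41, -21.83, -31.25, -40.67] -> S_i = -2.99 + -9.42*i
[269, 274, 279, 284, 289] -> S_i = 269 + 5*i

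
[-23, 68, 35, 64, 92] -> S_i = Random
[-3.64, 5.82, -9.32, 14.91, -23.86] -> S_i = -3.64*(-1.60)^i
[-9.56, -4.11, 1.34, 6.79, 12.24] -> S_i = -9.56 + 5.45*i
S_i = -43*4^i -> [-43, -172, -688, -2752, -11008]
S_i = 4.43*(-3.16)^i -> [4.43, -14.0, 44.24, -139.79, 441.73]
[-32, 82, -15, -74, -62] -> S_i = Random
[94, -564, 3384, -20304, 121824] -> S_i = 94*-6^i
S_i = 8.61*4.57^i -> [8.61, 39.35, 179.82, 821.77, 3755.5]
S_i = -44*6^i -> [-44, -264, -1584, -9504, -57024]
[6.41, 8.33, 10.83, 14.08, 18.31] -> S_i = 6.41*1.30^i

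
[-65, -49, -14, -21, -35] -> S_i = Random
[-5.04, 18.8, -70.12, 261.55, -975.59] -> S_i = -5.04*(-3.73)^i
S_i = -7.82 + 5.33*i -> [-7.82, -2.49, 2.84, 8.17, 13.5]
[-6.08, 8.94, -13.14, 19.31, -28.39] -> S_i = -6.08*(-1.47)^i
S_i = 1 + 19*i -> [1, 20, 39, 58, 77]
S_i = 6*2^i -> [6, 12, 24, 48, 96]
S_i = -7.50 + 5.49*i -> [-7.5, -2.01, 3.48, 8.97, 14.46]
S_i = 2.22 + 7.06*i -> [2.22, 9.28, 16.34, 23.4, 30.46]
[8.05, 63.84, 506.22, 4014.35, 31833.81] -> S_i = 8.05*7.93^i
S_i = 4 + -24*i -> [4, -20, -44, -68, -92]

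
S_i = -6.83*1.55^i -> [-6.83, -10.59, -16.41, -25.43, -39.42]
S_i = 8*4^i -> [8, 32, 128, 512, 2048]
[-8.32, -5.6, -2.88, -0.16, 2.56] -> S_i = -8.32 + 2.72*i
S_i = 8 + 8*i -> [8, 16, 24, 32, 40]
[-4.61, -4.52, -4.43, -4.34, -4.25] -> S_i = -4.61*0.98^i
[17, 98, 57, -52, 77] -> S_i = Random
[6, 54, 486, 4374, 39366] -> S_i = 6*9^i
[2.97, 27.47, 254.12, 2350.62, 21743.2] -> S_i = 2.97*9.25^i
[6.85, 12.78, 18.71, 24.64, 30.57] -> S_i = 6.85 + 5.93*i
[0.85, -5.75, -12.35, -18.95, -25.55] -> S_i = 0.85 + -6.60*i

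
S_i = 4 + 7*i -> [4, 11, 18, 25, 32]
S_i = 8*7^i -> [8, 56, 392, 2744, 19208]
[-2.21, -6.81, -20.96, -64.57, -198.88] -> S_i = -2.21*3.08^i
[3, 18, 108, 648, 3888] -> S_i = 3*6^i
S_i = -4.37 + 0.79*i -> [-4.37, -3.58, -2.79, -2.0, -1.21]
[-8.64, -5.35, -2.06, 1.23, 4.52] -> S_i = -8.64 + 3.29*i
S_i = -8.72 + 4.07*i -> [-8.72, -4.65, -0.58, 3.49, 7.56]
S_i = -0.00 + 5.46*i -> [0.0, 5.46, 10.92, 16.38, 21.84]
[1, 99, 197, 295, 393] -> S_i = 1 + 98*i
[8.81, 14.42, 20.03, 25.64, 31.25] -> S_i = 8.81 + 5.61*i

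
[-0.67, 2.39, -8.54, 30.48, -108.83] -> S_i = -0.67*(-3.57)^i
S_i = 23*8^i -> [23, 184, 1472, 11776, 94208]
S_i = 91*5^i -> [91, 455, 2275, 11375, 56875]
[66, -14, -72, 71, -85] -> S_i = Random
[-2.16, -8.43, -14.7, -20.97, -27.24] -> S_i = -2.16 + -6.27*i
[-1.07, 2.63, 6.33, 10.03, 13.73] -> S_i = -1.07 + 3.70*i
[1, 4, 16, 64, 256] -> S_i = 1*4^i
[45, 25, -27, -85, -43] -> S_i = Random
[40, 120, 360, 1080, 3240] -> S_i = 40*3^i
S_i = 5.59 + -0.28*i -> [5.59, 5.31, 5.03, 4.75, 4.47]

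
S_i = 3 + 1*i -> [3, 4, 5, 6, 7]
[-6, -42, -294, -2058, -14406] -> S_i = -6*7^i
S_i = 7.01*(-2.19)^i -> [7.01, -15.35, 33.62, -73.63, 161.25]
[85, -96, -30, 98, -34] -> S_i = Random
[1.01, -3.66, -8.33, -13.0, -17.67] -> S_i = 1.01 + -4.67*i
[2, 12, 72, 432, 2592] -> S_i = 2*6^i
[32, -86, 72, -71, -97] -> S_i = Random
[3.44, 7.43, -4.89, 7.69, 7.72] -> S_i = Random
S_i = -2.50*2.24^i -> [-2.5, -5.6, -12.54, -28.1, -62.94]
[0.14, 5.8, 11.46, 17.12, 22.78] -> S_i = 0.14 + 5.66*i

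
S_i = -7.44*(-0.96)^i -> [-7.44, 7.14, -6.86, 6.58, -6.32]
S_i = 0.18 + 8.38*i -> [0.18, 8.56, 16.94, 25.32, 33.7]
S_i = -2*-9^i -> [-2, 18, -162, 1458, -13122]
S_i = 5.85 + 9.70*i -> [5.85, 15.55, 25.25, 34.95, 44.65]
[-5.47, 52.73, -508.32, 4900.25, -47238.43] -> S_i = -5.47*(-9.64)^i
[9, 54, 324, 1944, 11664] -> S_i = 9*6^i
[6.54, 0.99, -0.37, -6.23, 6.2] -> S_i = Random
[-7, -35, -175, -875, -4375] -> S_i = -7*5^i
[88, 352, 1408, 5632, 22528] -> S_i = 88*4^i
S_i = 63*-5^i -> [63, -315, 1575, -7875, 39375]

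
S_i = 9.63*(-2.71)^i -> [9.63, -26.1, 70.72, -191.66, 519.4]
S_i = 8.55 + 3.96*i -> [8.55, 12.51, 16.47, 20.43, 24.39]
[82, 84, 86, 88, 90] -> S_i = 82 + 2*i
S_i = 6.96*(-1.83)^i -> [6.96, -12.74, 23.31, -42.65, 78.06]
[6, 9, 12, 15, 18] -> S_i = 6 + 3*i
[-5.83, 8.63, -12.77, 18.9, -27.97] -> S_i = -5.83*(-1.48)^i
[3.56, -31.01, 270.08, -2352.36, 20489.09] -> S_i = 3.56*(-8.71)^i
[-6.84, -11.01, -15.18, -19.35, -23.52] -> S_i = -6.84 + -4.17*i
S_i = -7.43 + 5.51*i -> [-7.43, -1.92, 3.59, 9.1, 14.61]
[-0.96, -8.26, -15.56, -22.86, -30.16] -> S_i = -0.96 + -7.30*i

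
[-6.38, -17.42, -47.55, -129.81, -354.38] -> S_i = -6.38*2.73^i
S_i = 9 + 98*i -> [9, 107, 205, 303, 401]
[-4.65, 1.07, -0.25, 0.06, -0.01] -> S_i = -4.65*(-0.23)^i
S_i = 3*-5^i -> [3, -15, 75, -375, 1875]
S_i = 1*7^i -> [1, 7, 49, 343, 2401]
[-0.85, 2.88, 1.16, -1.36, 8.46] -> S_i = Random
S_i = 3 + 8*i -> [3, 11, 19, 27, 35]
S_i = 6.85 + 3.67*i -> [6.85, 10.52, 14.19, 17.86, 21.53]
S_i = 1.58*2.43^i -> [1.58, 3.84, 9.33, 22.67, 55.09]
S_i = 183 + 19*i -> [183, 202, 221, 240, 259]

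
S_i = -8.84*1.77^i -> [-8.84, -15.65, -27.69, -49.02, -86.77]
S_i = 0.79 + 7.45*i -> [0.79, 8.24, 15.69, 23.14, 30.59]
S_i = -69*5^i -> [-69, -345, -1725, -8625, -43125]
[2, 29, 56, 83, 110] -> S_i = 2 + 27*i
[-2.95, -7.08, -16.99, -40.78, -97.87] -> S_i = -2.95*2.40^i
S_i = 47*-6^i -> [47, -282, 1692, -10152, 60912]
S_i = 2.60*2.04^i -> [2.6, 5.3, 10.82, 22.07, 45.03]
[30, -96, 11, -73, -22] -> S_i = Random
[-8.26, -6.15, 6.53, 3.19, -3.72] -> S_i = Random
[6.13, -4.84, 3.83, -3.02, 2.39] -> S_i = 6.13*(-0.79)^i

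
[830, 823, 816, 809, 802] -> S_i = 830 + -7*i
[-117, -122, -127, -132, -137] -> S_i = -117 + -5*i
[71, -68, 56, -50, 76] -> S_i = Random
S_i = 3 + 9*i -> [3, 12, 21, 30, 39]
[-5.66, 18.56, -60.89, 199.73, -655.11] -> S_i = -5.66*(-3.28)^i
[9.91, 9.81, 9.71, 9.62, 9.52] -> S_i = 9.91*0.99^i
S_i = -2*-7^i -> [-2, 14, -98, 686, -4802]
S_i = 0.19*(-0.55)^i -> [0.19, -0.1, 0.06, -0.03, 0.02]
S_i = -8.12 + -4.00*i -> [-8.12, -12.12, -16.12, -20.12, -24.12]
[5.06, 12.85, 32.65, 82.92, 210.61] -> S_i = 5.06*2.54^i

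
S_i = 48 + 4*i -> [48, 52, 56, 60, 64]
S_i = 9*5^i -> [9, 45, 225, 1125, 5625]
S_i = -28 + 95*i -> [-28, 67, 162, 257, 352]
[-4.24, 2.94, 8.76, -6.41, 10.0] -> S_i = Random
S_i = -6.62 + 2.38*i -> [-6.62, -4.24, -1.86, 0.52, 2.9]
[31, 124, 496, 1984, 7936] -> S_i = 31*4^i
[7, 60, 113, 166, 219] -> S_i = 7 + 53*i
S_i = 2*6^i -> [2, 12, 72, 432, 2592]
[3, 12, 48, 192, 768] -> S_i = 3*4^i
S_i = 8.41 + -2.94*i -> [8.41, 5.47, 2.53, -0.41, -3.35]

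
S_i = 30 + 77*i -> [30, 107, 184, 261, 338]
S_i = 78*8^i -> [78, 624, 4992, 39936, 319488]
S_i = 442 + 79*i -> [442, 521, 600, 679, 758]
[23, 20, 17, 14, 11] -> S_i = 23 + -3*i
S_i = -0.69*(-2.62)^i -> [-0.69, 1.81, -4.74, 12.41, -32.51]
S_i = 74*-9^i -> [74, -666, 5994, -53946, 485514]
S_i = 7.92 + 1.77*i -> [7.92, 9.69, 11.46, 13.23, 15.0]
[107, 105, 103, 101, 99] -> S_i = 107 + -2*i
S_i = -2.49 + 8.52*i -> [-2.49, 6.03, 14.55, 23.07, 31.59]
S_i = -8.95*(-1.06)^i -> [-8.95, 9.49, -10.06, 10.66, -11.3]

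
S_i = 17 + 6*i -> [17, 23, 29, 35, 41]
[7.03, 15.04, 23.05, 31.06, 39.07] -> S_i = 7.03 + 8.01*i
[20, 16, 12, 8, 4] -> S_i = 20 + -4*i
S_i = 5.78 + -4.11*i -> [5.78, 1.67, -2.44, -6.55, -10.66]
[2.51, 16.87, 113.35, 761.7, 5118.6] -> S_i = 2.51*6.72^i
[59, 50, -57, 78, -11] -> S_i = Random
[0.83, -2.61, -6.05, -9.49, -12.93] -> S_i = 0.83 + -3.44*i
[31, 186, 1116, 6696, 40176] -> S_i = 31*6^i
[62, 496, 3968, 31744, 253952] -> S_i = 62*8^i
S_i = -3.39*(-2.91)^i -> [-3.39, 9.86, -28.71, 83.54, -243.09]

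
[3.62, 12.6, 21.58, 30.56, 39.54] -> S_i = 3.62 + 8.98*i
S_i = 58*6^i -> [58, 348, 2088, 12528, 75168]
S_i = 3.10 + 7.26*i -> [3.1, 10.36, 17.62, 24.88, 32.14]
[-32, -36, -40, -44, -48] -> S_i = -32 + -4*i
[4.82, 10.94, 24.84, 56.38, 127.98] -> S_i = 4.82*2.27^i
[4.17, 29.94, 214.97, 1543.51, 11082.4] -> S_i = 4.17*7.18^i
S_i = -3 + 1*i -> [-3, -2, -1, 0, 1]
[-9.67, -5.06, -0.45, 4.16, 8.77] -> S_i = -9.67 + 4.61*i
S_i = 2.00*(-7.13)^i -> [2.0, -14.26, 101.67, -724.93, 5168.78]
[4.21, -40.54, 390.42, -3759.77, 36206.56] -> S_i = 4.21*(-9.63)^i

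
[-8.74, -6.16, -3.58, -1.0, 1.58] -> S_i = -8.74 + 2.58*i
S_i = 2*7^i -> [2, 14, 98, 686, 4802]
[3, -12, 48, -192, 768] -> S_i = 3*-4^i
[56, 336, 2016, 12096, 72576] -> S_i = 56*6^i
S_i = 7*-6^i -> [7, -42, 252, -1512, 9072]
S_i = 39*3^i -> [39, 117, 351, 1053, 3159]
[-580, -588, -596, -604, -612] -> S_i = -580 + -8*i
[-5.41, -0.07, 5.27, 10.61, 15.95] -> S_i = -5.41 + 5.34*i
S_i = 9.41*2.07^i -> [9.41, 19.48, 40.32, 83.46, 172.77]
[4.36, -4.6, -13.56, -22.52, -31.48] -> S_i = 4.36 + -8.96*i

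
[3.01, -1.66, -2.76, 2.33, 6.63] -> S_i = Random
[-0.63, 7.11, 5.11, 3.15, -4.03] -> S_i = Random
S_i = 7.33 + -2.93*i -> [7.33, 4.4, 1.47, -1.46, -4.39]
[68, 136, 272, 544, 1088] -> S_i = 68*2^i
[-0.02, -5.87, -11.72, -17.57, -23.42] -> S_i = -0.02 + -5.85*i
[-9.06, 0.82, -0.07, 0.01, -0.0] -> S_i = -9.06*(-0.09)^i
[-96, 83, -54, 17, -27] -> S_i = Random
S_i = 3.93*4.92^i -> [3.93, 19.34, 95.13, 468.05, 2302.78]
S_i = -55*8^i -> [-55, -440, -3520, -28160, -225280]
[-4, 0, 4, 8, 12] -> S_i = -4 + 4*i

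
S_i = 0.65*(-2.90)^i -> [0.65, -1.88, 5.47, -15.85, 45.97]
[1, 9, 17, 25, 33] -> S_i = 1 + 8*i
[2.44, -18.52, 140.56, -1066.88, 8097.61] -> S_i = 2.44*(-7.59)^i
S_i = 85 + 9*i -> [85, 94, 103, 112, 121]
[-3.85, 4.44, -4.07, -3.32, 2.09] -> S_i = Random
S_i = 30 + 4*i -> [30, 34, 38, 42, 46]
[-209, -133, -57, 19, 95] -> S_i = -209 + 76*i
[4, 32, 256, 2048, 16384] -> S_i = 4*8^i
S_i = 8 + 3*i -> [8, 11, 14, 17, 20]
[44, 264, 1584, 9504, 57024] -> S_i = 44*6^i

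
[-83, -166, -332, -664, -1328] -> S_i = -83*2^i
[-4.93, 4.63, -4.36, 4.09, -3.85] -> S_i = -4.93*(-0.94)^i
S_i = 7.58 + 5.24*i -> [7.58, 12.82, 18.06, 23.3, 28.54]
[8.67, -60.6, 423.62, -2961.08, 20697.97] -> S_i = 8.67*(-6.99)^i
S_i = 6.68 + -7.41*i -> [6.68, -0.73, -8.14, -15.55, -22.96]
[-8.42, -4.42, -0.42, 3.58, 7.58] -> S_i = -8.42 + 4.00*i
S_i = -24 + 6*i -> [-24, -18, -12, -6, 0]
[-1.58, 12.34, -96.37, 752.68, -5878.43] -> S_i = -1.58*(-7.81)^i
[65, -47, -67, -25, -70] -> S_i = Random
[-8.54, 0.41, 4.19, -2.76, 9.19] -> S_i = Random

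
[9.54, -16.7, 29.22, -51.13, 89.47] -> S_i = 9.54*(-1.75)^i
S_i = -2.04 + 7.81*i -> [-2.04, 5.77, 13.58, 21.39, 29.2]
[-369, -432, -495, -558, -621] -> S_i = -369 + -63*i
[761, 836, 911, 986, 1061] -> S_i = 761 + 75*i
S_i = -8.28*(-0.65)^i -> [-8.28, 5.38, -3.5, 2.27, -1.48]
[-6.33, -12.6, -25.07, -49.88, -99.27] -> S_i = -6.33*1.99^i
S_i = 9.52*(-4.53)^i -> [9.52, -43.13, 195.36, -884.98, 4008.94]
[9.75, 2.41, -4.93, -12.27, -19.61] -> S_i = 9.75 + -7.34*i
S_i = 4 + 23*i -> [4, 27, 50, 73, 96]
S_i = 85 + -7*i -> [85, 78, 71, 64, 57]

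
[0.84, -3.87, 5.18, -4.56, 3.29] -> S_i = Random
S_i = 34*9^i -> [34, 306, 2754, 24786, 223074]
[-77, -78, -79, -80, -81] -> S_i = -77 + -1*i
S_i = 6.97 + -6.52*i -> [6.97, 0.45, -6.07, -12.59, -19.11]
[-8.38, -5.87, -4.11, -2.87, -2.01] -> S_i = -8.38*0.70^i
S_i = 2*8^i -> [2, 16, 128, 1024, 8192]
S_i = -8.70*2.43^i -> [-8.7, -21.14, -51.37, -124.84, -303.35]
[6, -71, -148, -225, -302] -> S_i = 6 + -77*i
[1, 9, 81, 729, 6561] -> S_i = 1*9^i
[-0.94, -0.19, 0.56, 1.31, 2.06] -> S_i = -0.94 + 0.75*i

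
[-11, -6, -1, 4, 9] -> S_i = -11 + 5*i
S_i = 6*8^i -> [6, 48, 384, 3072, 24576]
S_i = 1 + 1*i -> [1, 2, 3, 4, 5]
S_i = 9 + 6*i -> [9, 15, 21, 27, 33]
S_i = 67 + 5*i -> [67, 72, 77, 82, 87]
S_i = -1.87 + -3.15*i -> [-1.87, -5.02, -8.17, -11.32, -14.47]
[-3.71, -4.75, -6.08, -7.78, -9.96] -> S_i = -3.71*1.28^i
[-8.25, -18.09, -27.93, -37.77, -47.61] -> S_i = -8.25 + -9.84*i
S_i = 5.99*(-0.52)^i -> [5.99, -3.11, 1.62, -0.84, 0.44]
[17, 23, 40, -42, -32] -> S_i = Random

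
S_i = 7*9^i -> [7, 63, 567, 5103, 45927]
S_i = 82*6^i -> [82, 492, 2952, 17712, 106272]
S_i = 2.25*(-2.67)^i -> [2.25, -6.01, 16.04, -42.83, 114.35]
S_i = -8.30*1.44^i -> [-8.3, -11.95, -17.21, -24.78, -35.69]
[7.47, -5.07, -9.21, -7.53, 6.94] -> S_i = Random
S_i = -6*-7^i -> [-6, 42, -294, 2058, -14406]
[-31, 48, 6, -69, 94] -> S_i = Random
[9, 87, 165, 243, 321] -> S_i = 9 + 78*i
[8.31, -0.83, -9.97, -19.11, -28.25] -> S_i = 8.31 + -9.14*i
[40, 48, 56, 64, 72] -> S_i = 40 + 8*i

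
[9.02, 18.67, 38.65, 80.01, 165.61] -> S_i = 9.02*2.07^i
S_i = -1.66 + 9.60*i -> [-1.66, 7.94, 17.54, 27.14, 36.74]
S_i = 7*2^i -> [7, 14, 28, 56, 112]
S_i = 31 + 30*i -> [31, 61, 91, 121, 151]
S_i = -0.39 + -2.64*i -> [-0.39, -3.03, -5.67, -8.31, -10.95]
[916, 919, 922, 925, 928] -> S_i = 916 + 3*i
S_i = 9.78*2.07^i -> [9.78, 20.24, 41.91, 86.75, 179.56]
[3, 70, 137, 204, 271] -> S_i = 3 + 67*i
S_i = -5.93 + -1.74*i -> [-5.93, -7.67, -9.41, -11.15, -12.89]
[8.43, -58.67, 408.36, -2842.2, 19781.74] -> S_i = 8.43*(-6.96)^i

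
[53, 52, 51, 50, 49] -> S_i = 53 + -1*i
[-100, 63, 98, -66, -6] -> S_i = Random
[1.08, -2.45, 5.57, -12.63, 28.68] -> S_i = 1.08*(-2.27)^i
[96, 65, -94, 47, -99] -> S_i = Random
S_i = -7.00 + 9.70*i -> [-7.0, 2.7, 12.4, 22.1, 31.8]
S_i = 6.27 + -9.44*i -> [6.27, -3.17, -12.61, -22.05, -31.49]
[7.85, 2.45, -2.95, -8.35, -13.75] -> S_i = 7.85 + -5.40*i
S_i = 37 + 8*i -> [37, 45, 53, 61, 69]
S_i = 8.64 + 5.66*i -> [8.64, 14.3, 19.96, 25.62, 31.28]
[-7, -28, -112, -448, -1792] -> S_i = -7*4^i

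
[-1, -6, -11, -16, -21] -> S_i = -1 + -5*i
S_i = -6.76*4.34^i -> [-6.76, -29.34, -127.33, -552.61, -2398.31]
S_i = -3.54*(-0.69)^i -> [-3.54, 2.44, -1.69, 1.16, -0.8]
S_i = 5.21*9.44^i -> [5.21, 49.18, 464.28, 4382.82, 41373.83]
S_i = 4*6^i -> [4, 24, 144, 864, 5184]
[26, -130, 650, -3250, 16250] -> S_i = 26*-5^i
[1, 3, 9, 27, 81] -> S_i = 1*3^i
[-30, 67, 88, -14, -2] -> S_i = Random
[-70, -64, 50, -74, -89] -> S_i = Random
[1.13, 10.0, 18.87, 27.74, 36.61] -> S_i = 1.13 + 8.87*i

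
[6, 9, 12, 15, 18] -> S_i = 6 + 3*i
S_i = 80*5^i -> [80, 400, 2000, 10000, 50000]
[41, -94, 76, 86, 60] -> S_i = Random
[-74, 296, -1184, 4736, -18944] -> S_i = -74*-4^i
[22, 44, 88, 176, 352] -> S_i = 22*2^i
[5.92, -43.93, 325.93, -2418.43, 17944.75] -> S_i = 5.92*(-7.42)^i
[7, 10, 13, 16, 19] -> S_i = 7 + 3*i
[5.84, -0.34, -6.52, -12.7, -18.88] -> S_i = 5.84 + -6.18*i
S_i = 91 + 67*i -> [91, 158, 225, 292, 359]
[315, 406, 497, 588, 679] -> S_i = 315 + 91*i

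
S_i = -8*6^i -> [-8, -48, -288, -1728, -10368]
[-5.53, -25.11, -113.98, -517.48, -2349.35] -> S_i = -5.53*4.54^i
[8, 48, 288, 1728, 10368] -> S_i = 8*6^i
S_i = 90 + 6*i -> [90, 96, 102, 108, 114]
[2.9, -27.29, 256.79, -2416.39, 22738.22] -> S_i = 2.90*(-9.41)^i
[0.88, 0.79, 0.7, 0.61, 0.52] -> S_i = 0.88 + -0.09*i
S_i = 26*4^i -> [26, 104, 416, 1664, 6656]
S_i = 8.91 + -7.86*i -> [8.91, 1.05, -6.81, -14.67, -22.53]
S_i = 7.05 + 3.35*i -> [7.05, 10.4, 13.75, 17.1, 20.45]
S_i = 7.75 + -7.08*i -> [7.75, 0.67, -6.41, -13.49, -20.57]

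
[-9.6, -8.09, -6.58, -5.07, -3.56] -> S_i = -9.60 + 1.51*i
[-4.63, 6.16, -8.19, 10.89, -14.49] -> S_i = -4.63*(-1.33)^i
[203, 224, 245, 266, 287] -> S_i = 203 + 21*i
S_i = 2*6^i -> [2, 12, 72, 432, 2592]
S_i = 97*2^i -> [97, 194, 388, 776, 1552]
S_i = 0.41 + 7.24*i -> [0.41, 7.65, 14.89, 22.13, 29.37]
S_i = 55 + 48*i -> [55, 103, 151, 199, 247]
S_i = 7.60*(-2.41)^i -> [7.6, -18.32, 44.14, -106.38, 256.38]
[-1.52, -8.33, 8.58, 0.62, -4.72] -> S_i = Random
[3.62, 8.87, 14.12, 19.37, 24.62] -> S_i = 3.62 + 5.25*i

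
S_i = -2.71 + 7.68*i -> [-2.71, 4.97, 12.65, 20.33, 28.01]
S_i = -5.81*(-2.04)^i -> [-5.81, 11.85, -24.18, 49.32, -100.62]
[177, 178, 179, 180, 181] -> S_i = 177 + 1*i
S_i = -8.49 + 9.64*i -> [-8.49, 1.15, 10.79, 20.43, 30.07]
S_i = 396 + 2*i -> [396, 398, 400, 402, 404]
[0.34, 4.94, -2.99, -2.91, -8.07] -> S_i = Random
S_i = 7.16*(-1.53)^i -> [7.16, -10.95, 16.76, -25.64, 39.24]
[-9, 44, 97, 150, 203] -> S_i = -9 + 53*i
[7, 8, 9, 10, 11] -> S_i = 7 + 1*i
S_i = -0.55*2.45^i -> [-0.55, -1.35, -3.3, -8.09, -19.82]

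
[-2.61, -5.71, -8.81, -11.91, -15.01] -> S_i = -2.61 + -3.10*i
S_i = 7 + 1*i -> [7, 8, 9, 10, 11]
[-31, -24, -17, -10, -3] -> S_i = -31 + 7*i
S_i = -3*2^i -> [-3, -6, -12, -24, -48]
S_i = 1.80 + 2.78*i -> [1.8, 4.58, 7.36, 10.14, 12.92]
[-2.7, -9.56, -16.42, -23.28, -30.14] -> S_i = -2.70 + -6.86*i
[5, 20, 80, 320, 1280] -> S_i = 5*4^i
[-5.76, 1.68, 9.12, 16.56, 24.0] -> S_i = -5.76 + 7.44*i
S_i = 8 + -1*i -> [8, 7, 6, 5, 4]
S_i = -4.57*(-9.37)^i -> [-4.57, 42.82, -401.23, 3759.54, -35226.91]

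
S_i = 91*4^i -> [91, 364, 1456, 5824, 23296]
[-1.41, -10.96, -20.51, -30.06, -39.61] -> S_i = -1.41 + -9.55*i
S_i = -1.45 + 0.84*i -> [-1.45, -0.61, 0.23, 1.07, 1.91]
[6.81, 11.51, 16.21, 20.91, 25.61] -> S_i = 6.81 + 4.70*i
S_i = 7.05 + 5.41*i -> [7.05, 12.46, 17.87, 23.28, 28.69]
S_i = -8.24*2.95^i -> [-8.24, -24.31, -71.71, -211.54, -624.04]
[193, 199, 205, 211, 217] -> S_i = 193 + 6*i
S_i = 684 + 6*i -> [684, 690, 696, 702, 708]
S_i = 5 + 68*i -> [5, 73, 141, 209, 277]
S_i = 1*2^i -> [1, 2, 4, 8, 16]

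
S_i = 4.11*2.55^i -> [4.11, 10.48, 26.73, 68.15, 173.78]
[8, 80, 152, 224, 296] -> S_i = 8 + 72*i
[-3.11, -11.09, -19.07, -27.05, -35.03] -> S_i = -3.11 + -7.98*i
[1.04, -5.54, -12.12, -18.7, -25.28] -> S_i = 1.04 + -6.58*i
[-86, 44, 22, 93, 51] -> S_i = Random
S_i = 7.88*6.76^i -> [7.88, 53.27, 360.1, 2434.26, 16455.57]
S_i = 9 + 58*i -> [9, 67, 125, 183, 241]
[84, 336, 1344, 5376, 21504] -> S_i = 84*4^i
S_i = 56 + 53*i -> [56, 109, 162, 215, 268]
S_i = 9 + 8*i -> [9, 17, 25, 33, 41]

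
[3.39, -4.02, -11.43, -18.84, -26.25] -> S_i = 3.39 + -7.41*i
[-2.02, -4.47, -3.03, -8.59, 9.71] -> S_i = Random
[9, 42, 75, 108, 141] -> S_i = 9 + 33*i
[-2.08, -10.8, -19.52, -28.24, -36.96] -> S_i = -2.08 + -8.72*i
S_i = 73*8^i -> [73, 584, 4672, 37376, 299008]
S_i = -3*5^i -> [-3, -15, -75, -375, -1875]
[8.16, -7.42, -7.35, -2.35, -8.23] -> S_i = Random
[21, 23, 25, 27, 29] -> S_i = 21 + 2*i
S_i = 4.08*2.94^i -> [4.08, 12.0, 35.27, 103.68, 304.82]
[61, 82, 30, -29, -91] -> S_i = Random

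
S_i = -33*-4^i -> [-33, 132, -528, 2112, -8448]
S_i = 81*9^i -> [81, 729, 6561, 59049, 531441]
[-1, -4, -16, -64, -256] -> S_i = -1*4^i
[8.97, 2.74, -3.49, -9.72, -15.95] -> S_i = 8.97 + -6.23*i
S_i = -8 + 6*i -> [-8, -2, 4, 10, 16]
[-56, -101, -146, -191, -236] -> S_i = -56 + -45*i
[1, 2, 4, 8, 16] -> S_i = 1*2^i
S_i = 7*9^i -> [7, 63, 567, 5103, 45927]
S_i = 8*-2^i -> [8, -16, 32, -64, 128]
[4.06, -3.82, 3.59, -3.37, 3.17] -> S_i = 4.06*(-0.94)^i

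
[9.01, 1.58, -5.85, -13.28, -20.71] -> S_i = 9.01 + -7.43*i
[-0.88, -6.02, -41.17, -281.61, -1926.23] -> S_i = -0.88*6.84^i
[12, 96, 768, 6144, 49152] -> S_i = 12*8^i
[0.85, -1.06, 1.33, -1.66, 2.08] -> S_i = 0.85*(-1.25)^i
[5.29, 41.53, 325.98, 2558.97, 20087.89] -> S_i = 5.29*7.85^i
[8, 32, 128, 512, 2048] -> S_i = 8*4^i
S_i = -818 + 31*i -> [-818, -787, -756, -725, -694]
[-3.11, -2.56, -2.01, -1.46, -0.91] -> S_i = -3.11 + 0.55*i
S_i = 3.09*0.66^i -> [3.09, 2.04, 1.35, 0.89, 0.59]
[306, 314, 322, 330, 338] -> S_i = 306 + 8*i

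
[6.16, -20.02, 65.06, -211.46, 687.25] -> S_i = 6.16*(-3.25)^i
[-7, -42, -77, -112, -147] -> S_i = -7 + -35*i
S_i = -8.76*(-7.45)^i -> [-8.76, 65.26, -486.2, 3622.2, -26985.42]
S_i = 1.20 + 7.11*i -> [1.2, 8.31, 15.42, 22.53, 29.64]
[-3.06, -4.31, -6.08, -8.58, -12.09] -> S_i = -3.06*1.41^i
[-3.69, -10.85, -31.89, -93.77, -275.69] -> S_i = -3.69*2.94^i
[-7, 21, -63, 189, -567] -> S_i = -7*-3^i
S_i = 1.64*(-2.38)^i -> [1.64, -3.9, 9.29, -22.11, 52.62]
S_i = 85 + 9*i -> [85, 94, 103, 112, 121]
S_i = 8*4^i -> [8, 32, 128, 512, 2048]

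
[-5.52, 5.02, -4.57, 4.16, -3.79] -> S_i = -5.52*(-0.91)^i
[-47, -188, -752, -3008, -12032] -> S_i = -47*4^i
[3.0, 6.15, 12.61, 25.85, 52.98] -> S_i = 3.00*2.05^i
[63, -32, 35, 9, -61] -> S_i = Random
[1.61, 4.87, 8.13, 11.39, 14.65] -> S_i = 1.61 + 3.26*i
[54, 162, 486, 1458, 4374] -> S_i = 54*3^i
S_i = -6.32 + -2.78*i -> [-6.32, -9.1, -11.88, -14.66, -17.44]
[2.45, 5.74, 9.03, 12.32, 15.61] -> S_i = 2.45 + 3.29*i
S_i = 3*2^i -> [3, 6, 12, 24, 48]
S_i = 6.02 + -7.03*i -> [6.02, -1.01, -8.04, -15.07, -22.1]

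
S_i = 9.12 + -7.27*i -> [9.12, 1.85, -5.42, -12.69, -19.96]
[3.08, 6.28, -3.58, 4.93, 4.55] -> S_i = Random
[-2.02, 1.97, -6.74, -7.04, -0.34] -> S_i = Random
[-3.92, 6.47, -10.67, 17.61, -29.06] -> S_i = -3.92*(-1.65)^i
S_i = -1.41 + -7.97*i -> [-1.41, -9.38, -17.35, -25.32, -33.29]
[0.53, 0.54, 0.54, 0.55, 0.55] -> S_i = 0.53*1.01^i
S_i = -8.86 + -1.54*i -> [-8.86, -10.4, -11.94, -13.48, -15.02]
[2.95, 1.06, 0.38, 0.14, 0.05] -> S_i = 2.95*0.36^i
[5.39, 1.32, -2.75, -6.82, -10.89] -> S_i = 5.39 + -4.07*i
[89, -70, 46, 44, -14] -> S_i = Random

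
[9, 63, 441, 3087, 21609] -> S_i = 9*7^i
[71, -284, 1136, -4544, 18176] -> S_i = 71*-4^i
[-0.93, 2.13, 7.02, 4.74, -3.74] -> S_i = Random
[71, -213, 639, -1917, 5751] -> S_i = 71*-3^i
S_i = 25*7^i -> [25, 175, 1225, 8575, 60025]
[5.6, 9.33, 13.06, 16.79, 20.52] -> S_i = 5.60 + 3.73*i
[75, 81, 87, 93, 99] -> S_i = 75 + 6*i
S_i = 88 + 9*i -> [88, 97, 106, 115, 124]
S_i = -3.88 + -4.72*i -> [-3.88, -8.6, -13.32, -18.04, -22.76]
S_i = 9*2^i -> [9, 18, 36, 72, 144]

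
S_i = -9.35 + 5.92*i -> [-9.35, -3.43, 2.49, 8.41, 14.33]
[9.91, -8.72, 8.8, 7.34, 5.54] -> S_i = Random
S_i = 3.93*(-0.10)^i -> [3.93, -0.39, 0.04, -0.0, 0.0]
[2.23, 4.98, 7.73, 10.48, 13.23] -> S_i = 2.23 + 2.75*i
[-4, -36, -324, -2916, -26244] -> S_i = -4*9^i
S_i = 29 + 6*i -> [29, 35, 41, 47, 53]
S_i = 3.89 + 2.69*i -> [3.89, 6.58, 9.27, 11.96, 14.65]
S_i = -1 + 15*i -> [-1, 14, 29, 44, 59]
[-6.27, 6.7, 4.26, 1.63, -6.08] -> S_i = Random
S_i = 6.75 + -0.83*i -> [6.75, 5.92, 5.09, 4.26, 3.43]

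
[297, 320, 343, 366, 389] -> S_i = 297 + 23*i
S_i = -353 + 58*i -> [-353, -295, -237, -179, -121]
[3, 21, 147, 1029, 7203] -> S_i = 3*7^i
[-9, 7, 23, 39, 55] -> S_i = -9 + 16*i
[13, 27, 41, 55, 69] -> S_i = 13 + 14*i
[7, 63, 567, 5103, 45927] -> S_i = 7*9^i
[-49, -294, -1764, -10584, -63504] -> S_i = -49*6^i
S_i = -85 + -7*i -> [-85, -92, -99, -106, -113]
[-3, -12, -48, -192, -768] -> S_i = -3*4^i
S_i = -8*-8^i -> [-8, 64, -512, 4096, -32768]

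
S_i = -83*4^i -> [-83, -332, -1328, -5312, -21248]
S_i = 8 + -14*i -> [8, -6, -20, -34, -48]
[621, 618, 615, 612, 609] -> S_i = 621 + -3*i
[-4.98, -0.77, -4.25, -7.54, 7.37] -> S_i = Random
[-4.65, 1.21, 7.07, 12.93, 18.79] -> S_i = -4.65 + 5.86*i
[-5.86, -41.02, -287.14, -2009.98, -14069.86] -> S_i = -5.86*7.00^i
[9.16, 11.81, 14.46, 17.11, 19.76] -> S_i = 9.16 + 2.65*i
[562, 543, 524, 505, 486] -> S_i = 562 + -19*i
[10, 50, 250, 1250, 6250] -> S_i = 10*5^i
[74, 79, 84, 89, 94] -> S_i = 74 + 5*i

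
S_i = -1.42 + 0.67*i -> [-1.42, -0.75, -0.08, 0.59, 1.26]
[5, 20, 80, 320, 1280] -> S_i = 5*4^i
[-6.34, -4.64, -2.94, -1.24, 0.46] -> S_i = -6.34 + 1.70*i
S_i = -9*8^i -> [-9, -72, -576, -4608, -36864]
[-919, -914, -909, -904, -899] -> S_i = -919 + 5*i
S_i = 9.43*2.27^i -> [9.43, 21.41, 48.59, 110.3, 250.39]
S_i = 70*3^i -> [70, 210, 630, 1890, 5670]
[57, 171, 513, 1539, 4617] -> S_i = 57*3^i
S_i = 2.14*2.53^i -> [2.14, 5.41, 13.7, 34.66, 87.68]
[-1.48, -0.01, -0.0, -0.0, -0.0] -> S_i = -1.48*0.01^i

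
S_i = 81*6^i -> [81, 486, 2916, 17496, 104976]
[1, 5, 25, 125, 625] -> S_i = 1*5^i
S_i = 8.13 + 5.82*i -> [8.13, 13.95, 19.77, 25.59, 31.41]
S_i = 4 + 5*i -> [4, 9, 14, 19, 24]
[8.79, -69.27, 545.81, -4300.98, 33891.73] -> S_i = 8.79*(-7.88)^i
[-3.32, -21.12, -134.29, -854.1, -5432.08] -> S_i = -3.32*6.36^i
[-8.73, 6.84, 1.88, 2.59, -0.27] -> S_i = Random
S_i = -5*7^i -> [-5, -35, -245, -1715, -12005]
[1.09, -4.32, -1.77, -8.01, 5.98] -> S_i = Random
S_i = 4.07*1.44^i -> [4.07, 5.86, 8.44, 12.15, 17.5]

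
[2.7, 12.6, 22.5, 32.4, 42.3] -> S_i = 2.70 + 9.90*i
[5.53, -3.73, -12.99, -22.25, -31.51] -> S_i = 5.53 + -9.26*i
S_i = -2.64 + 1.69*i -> [-2.64, -0.95, 0.74, 2.43, 4.12]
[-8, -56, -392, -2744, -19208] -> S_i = -8*7^i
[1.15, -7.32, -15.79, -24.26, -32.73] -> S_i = 1.15 + -8.47*i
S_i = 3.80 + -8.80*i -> [3.8, -5.0, -13.8, -22.6, -31.4]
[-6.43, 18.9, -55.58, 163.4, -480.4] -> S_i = -6.43*(-2.94)^i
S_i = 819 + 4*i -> [819, 823, 827, 831, 835]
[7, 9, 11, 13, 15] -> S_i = 7 + 2*i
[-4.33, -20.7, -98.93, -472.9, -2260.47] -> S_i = -4.33*4.78^i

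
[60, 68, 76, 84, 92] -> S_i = 60 + 8*i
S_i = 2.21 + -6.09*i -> [2.21, -3.88, -9.97, -16.06, -22.15]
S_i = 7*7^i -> [7, 49, 343, 2401, 16807]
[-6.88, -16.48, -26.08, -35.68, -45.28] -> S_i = -6.88 + -9.60*i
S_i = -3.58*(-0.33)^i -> [-3.58, 1.18, -0.39, 0.13, -0.04]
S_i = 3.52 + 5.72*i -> [3.52, 9.24, 14.96, 20.68, 26.4]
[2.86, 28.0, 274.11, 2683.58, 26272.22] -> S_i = 2.86*9.79^i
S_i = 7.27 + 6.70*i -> [7.27, 13.97, 20.67, 27.37, 34.07]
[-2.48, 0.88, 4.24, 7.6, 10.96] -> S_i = -2.48 + 3.36*i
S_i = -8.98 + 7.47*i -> [-8.98, -1.51, 5.96, 13.43, 20.9]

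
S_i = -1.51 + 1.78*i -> [-1.51, 0.27, 2.05, 3.83, 5.61]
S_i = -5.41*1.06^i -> [-5.41, -5.73, -6.08, -6.44, -6.83]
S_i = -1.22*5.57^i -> [-1.22, -6.8, -37.85, -210.83, -1174.3]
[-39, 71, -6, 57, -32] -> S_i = Random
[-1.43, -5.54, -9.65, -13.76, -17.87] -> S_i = -1.43 + -4.11*i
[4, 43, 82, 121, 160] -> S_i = 4 + 39*i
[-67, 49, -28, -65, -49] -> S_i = Random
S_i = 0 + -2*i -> [0, -2, -4, -6, -8]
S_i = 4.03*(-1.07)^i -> [4.03, -4.31, 4.61, -4.94, 5.28]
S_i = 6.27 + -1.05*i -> [6.27, 5.22, 4.17, 3.12, 2.07]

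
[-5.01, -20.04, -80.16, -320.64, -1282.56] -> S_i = -5.01*4.00^i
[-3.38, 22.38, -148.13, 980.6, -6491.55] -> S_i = -3.38*(-6.62)^i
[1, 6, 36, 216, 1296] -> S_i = 1*6^i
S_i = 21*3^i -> [21, 63, 189, 567, 1701]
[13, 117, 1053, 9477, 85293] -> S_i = 13*9^i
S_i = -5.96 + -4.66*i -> [-5.96, -10.62, -15.28, -19.94, -24.6]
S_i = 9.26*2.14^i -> [9.26, 19.82, 42.41, 90.75, 194.21]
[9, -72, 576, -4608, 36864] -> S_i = 9*-8^i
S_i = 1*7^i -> [1, 7, 49, 343, 2401]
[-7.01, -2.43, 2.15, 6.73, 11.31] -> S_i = -7.01 + 4.58*i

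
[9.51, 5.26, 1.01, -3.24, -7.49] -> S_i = 9.51 + -4.25*i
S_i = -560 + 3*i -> [-560, -557, -554, -551, -548]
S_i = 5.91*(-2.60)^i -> [5.91, -15.37, 39.95, -103.87, 270.07]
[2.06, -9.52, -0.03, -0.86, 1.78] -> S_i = Random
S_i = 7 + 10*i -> [7, 17, 27, 37, 47]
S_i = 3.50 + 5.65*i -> [3.5, 9.15, 14.8, 20.45, 26.1]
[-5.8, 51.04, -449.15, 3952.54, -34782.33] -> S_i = -5.80*(-8.80)^i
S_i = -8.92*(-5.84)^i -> [-8.92, 52.09, -304.22, 1776.66, -10375.67]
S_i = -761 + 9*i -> [-761, -752, -743, -734, -725]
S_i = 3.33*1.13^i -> [3.33, 3.76, 4.25, 4.8, 5.43]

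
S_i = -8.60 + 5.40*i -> [-8.6, -3.2, 2.2, 7.6, 13.0]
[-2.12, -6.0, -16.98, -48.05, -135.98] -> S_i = -2.12*2.83^i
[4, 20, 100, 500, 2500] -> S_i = 4*5^i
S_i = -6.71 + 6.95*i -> [-6.71, 0.24, 7.19, 14.14, 21.09]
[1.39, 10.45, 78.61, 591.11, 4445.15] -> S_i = 1.39*7.52^i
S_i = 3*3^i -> [3, 9, 27, 81, 243]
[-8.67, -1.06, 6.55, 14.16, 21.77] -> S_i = -8.67 + 7.61*i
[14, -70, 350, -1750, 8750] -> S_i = 14*-5^i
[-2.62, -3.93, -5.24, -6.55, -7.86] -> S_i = -2.62 + -1.31*i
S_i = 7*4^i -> [7, 28, 112, 448, 1792]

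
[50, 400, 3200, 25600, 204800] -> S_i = 50*8^i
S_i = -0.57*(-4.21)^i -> [-0.57, 2.4, -10.1, 42.53, -179.06]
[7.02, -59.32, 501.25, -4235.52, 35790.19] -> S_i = 7.02*(-8.45)^i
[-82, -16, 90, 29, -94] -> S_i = Random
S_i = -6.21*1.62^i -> [-6.21, -10.06, -16.3, -26.4, -42.77]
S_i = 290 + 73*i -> [290, 363, 436, 509, 582]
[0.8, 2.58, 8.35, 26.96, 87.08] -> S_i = 0.80*3.23^i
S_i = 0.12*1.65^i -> [0.12, 0.2, 0.33, 0.54, 0.89]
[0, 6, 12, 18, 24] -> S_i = 0 + 6*i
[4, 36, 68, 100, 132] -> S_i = 4 + 32*i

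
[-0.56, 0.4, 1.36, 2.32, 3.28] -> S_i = -0.56 + 0.96*i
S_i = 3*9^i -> [3, 27, 243, 2187, 19683]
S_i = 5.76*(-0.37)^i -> [5.76, -2.13, 0.79, -0.29, 0.11]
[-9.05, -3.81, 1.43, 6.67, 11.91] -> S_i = -9.05 + 5.24*i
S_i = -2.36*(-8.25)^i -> [-2.36, 19.47, -160.63, 1325.18, -10932.71]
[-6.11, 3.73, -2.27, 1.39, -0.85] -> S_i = -6.11*(-0.61)^i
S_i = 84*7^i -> [84, 588, 4116, 28812, 201684]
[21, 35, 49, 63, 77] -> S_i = 21 + 14*i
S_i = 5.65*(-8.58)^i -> [5.65, -48.48, 415.93, -3568.7, 30619.47]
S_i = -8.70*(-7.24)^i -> [-8.7, 62.99, -456.03, 3301.68, -23904.16]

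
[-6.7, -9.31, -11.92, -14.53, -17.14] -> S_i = -6.70 + -2.61*i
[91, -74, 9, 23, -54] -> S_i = Random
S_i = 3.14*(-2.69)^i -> [3.14, -8.45, 22.72, -61.12, 164.41]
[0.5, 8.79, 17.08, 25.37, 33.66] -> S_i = 0.50 + 8.29*i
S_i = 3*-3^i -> [3, -9, 27, -81, 243]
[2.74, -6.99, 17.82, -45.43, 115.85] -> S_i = 2.74*(-2.55)^i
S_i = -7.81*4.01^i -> [-7.81, -31.32, -125.59, -503.6, -2019.43]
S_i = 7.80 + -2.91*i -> [7.8, 4.89, 1.98, -0.93, -3.84]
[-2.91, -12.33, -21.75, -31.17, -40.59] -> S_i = -2.91 + -9.42*i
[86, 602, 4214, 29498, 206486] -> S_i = 86*7^i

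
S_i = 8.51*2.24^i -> [8.51, 19.06, 42.7, 95.65, 214.25]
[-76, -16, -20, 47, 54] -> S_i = Random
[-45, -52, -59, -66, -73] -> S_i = -45 + -7*i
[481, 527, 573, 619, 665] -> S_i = 481 + 46*i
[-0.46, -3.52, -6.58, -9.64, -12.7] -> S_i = -0.46 + -3.06*i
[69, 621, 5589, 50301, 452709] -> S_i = 69*9^i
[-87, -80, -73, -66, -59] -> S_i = -87 + 7*i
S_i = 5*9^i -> [5, 45, 405, 3645, 32805]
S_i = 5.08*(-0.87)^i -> [5.08, -4.42, 3.85, -3.35, 2.91]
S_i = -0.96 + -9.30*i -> [-0.96, -10.26, -19.56, -28.86, -38.16]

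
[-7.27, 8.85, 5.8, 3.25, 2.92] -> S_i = Random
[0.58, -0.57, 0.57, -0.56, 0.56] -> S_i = 0.58*(-0.99)^i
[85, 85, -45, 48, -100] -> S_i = Random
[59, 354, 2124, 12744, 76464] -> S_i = 59*6^i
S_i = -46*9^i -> [-46, -414, -3726, -33534, -301806]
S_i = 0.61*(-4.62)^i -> [0.61, -2.82, 13.02, -60.15, 277.91]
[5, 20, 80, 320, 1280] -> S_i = 5*4^i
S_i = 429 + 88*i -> [429, 517, 605, 693, 781]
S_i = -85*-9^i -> [-85, 765, -6885, 61965, -557685]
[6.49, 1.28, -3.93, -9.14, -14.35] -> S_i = 6.49 + -5.21*i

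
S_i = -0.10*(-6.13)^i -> [-0.1, 0.61, -3.76, 23.03, -141.2]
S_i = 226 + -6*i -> [226, 220, 214, 208, 202]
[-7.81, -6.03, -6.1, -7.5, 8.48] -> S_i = Random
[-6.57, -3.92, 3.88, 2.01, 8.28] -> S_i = Random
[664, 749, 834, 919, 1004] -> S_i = 664 + 85*i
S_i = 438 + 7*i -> [438, 445, 452, 459, 466]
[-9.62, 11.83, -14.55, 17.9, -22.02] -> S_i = -9.62*(-1.23)^i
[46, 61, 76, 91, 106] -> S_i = 46 + 15*i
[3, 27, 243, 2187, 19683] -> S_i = 3*9^i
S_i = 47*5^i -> [47, 235, 1175, 5875, 29375]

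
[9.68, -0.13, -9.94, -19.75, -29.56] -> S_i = 9.68 + -9.81*i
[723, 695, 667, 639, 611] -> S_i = 723 + -28*i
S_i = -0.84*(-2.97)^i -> [-0.84, 2.49, -7.41, 22.01, -65.36]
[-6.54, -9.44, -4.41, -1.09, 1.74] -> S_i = Random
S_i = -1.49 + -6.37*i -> [-1.49, -7.86, -14.23, -20.6, -26.97]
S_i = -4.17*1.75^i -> [-4.17, -7.3, -12.77, -22.35, -39.11]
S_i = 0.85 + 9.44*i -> [0.85, 10.29, 19.73, 29.17, 38.61]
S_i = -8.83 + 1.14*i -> [-8.83, -7.69, -6.55, -5.41, -4.27]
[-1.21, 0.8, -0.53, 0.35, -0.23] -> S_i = -1.21*(-0.66)^i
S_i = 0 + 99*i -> [0, 99, 198, 297, 396]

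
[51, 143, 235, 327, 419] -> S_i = 51 + 92*i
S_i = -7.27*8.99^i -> [-7.27, -65.36, -587.56, -5282.18, -47486.83]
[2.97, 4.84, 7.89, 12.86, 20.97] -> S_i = 2.97*1.63^i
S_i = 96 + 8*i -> [96, 104, 112, 120, 128]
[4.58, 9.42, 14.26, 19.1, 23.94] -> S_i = 4.58 + 4.84*i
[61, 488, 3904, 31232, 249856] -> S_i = 61*8^i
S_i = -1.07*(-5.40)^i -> [-1.07, 5.78, -31.2, 168.49, -909.83]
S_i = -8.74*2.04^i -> [-8.74, -17.83, -36.37, -74.2, -151.37]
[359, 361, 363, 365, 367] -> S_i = 359 + 2*i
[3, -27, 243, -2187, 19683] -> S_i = 3*-9^i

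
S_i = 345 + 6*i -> [345, 351, 357, 363, 369]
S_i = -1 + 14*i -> [-1, 13, 27, 41, 55]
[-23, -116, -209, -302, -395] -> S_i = -23 + -93*i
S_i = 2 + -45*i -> [2, -43, -88, -133, -178]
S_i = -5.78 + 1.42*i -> [-5.78, -4.36, -2.94, -1.52, -0.1]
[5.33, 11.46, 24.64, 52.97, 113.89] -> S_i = 5.33*2.15^i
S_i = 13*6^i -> [13, 78, 468, 2808, 16848]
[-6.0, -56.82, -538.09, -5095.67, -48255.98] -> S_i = -6.00*9.47^i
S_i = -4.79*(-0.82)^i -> [-4.79, 3.93, -3.22, 2.64, -2.17]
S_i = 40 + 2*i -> [40, 42, 44, 46, 48]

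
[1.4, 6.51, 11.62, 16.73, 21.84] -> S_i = 1.40 + 5.11*i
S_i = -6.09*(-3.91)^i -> [-6.09, 23.81, -93.1, 364.04, -1423.39]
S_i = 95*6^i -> [95, 570, 3420, 20520, 123120]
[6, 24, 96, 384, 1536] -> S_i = 6*4^i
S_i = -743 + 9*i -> [-743, -734, -725, -716, -707]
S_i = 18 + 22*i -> [18, 40, 62, 84, 106]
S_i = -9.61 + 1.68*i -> [-9.61, -7.93, -6.25, -4.57, -2.89]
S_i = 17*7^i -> [17, 119, 833, 5831, 40817]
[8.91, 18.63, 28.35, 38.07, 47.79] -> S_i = 8.91 + 9.72*i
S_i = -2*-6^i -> [-2, 12, -72, 432, -2592]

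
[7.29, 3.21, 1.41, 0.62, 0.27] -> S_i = 7.29*0.44^i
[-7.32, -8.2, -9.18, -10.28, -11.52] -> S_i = -7.32*1.12^i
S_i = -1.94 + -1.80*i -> [-1.94, -3.74, -5.54, -7.34, -9.14]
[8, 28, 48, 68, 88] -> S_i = 8 + 20*i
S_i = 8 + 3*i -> [8, 11, 14, 17, 20]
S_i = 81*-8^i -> [81, -648, 5184, -41472, 331776]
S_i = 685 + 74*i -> [685, 759, 833, 907, 981]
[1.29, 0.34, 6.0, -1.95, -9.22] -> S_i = Random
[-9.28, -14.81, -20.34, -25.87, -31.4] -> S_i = -9.28 + -5.53*i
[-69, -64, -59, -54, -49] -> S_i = -69 + 5*i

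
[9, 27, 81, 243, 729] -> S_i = 9*3^i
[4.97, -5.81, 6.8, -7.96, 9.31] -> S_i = 4.97*(-1.17)^i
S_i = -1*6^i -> [-1, -6, -36, -216, -1296]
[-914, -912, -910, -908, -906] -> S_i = -914 + 2*i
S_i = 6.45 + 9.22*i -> [6.45, 15.67, 24.89, 34.11, 43.33]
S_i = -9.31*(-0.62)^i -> [-9.31, 5.77, -3.58, 2.22, -1.38]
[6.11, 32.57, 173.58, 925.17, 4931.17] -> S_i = 6.11*5.33^i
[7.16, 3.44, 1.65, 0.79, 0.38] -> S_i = 7.16*0.48^i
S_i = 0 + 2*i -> [0, 2, 4, 6, 8]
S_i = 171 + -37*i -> [171, 134, 97, 60, 23]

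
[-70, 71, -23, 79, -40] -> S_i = Random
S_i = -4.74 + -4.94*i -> [-4.74, -9.68, -14.62, -19.56, -24.5]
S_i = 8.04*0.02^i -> [8.04, 0.16, 0.0, 0.0, 0.0]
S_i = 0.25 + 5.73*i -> [0.25, 5.98, 11.71, 17.44, 23.17]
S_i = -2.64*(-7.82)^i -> [-2.64, 20.64, -161.44, 1262.48, -9872.59]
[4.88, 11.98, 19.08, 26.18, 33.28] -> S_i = 4.88 + 7.10*i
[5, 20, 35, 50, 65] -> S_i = 5 + 15*i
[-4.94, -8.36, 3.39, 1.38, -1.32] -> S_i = Random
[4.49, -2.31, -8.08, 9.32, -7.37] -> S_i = Random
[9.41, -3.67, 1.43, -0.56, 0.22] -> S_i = 9.41*(-0.39)^i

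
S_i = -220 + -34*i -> [-220, -254, -288, -322, -356]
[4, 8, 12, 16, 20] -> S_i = 4 + 4*i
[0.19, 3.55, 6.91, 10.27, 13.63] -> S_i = 0.19 + 3.36*i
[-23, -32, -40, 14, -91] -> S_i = Random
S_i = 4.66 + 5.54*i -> [4.66, 10.2, 15.74, 21.28, 26.82]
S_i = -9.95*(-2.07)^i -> [-9.95, 20.6, -42.63, 88.25, -182.69]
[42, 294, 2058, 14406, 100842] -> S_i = 42*7^i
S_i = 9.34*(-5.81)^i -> [9.34, -54.27, 315.28, -1831.79, 10642.69]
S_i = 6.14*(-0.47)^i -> [6.14, -2.89, 1.36, -0.64, 0.3]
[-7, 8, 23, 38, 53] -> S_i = -7 + 15*i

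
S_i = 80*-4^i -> [80, -320, 1280, -5120, 20480]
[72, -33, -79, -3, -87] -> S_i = Random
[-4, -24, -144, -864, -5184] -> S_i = -4*6^i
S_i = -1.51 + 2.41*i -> [-1.51, 0.9, 3.31, 5.72, 8.13]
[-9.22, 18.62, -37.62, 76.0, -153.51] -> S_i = -9.22*(-2.02)^i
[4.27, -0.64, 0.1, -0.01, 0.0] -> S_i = 4.27*(-0.15)^i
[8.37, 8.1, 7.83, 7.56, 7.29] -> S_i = 8.37 + -0.27*i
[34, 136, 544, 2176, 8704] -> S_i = 34*4^i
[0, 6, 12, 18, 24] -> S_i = 0 + 6*i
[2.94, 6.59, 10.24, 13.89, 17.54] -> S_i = 2.94 + 3.65*i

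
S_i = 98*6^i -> [98, 588, 3528, 21168, 127008]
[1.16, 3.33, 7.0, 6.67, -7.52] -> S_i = Random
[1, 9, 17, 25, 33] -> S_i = 1 + 8*i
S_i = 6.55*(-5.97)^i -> [6.55, -39.1, 233.45, -1393.68, 8320.29]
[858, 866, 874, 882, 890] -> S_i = 858 + 8*i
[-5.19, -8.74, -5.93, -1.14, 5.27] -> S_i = Random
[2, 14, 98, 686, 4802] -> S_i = 2*7^i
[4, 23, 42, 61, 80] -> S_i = 4 + 19*i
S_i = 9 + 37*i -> [9, 46, 83, 120, 157]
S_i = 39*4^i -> [39, 156, 624, 2496, 9984]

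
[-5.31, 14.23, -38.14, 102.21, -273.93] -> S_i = -5.31*(-2.68)^i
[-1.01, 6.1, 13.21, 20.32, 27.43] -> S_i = -1.01 + 7.11*i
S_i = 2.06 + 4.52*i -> [2.06, 6.58, 11.1, 15.62, 20.14]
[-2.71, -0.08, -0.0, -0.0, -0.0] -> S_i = -2.71*0.03^i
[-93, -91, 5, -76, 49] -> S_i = Random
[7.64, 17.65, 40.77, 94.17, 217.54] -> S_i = 7.64*2.31^i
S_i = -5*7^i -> [-5, -35, -245, -1715, -12005]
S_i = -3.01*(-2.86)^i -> [-3.01, 8.61, -24.62, 70.41, -201.39]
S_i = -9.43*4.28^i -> [-9.43, -40.36, -172.74, -739.34, -3164.37]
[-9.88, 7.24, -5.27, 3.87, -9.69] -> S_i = Random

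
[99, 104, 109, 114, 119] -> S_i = 99 + 5*i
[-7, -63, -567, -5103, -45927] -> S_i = -7*9^i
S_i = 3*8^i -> [3, 24, 192, 1536, 12288]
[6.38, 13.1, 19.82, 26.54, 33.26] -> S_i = 6.38 + 6.72*i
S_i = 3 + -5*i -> [3, -2, -7, -12, -17]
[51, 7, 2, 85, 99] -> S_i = Random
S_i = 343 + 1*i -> [343, 344, 345, 346, 347]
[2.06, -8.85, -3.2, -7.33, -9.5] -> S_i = Random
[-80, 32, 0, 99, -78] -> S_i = Random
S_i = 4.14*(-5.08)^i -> [4.14, -21.03, 106.84, -542.74, 2757.12]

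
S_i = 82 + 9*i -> [82, 91, 100, 109, 118]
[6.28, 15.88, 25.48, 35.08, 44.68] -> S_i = 6.28 + 9.60*i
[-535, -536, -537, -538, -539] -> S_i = -535 + -1*i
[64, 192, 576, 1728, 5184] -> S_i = 64*3^i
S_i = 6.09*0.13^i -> [6.09, 0.79, 0.1, 0.01, 0.0]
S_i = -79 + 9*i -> [-79, -70, -61, -52, -43]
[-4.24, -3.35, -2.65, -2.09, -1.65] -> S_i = -4.24*0.79^i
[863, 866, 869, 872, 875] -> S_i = 863 + 3*i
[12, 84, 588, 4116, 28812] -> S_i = 12*7^i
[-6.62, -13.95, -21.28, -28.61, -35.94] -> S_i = -6.62 + -7.33*i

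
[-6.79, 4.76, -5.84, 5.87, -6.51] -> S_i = Random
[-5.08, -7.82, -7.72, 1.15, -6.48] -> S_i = Random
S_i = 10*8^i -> [10, 80, 640, 5120, 40960]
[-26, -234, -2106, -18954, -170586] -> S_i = -26*9^i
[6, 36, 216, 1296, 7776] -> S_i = 6*6^i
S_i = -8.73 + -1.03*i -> [-8.73, -9.76, -10.79, -11.82, -12.85]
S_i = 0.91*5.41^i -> [0.91, 4.92, 26.63, 144.09, 779.53]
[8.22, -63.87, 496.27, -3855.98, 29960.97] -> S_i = 8.22*(-7.77)^i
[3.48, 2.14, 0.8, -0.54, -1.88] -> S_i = 3.48 + -1.34*i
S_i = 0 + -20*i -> [0, -20, -40, -60, -80]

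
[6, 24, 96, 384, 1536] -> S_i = 6*4^i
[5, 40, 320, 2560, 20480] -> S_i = 5*8^i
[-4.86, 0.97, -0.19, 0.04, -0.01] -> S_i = -4.86*(-0.20)^i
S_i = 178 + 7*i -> [178, 185, 192, 199, 206]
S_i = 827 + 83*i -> [827, 910, 993, 1076, 1159]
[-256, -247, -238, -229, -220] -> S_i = -256 + 9*i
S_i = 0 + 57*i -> [0, 57, 114, 171, 228]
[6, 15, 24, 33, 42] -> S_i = 6 + 9*i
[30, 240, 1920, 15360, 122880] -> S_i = 30*8^i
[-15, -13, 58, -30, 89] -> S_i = Random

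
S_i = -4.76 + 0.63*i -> [-4.76, -4.13, -3.5, -2.87, -2.24]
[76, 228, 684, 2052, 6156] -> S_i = 76*3^i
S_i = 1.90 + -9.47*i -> [1.9, -7.57, -17.04, -26.51, -35.98]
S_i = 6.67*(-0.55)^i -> [6.67, -3.67, 2.02, -1.11, 0.61]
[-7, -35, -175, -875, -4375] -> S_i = -7*5^i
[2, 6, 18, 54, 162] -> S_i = 2*3^i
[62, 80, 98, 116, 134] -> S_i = 62 + 18*i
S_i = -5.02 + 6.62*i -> [-5.02, 1.6, 8.22, 14.84, 21.46]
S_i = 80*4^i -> [80, 320, 1280, 5120, 20480]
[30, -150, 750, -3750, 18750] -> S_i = 30*-5^i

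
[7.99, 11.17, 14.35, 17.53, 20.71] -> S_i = 7.99 + 3.18*i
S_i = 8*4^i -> [8, 32, 128, 512, 2048]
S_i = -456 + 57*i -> [-456, -399, -342, -285, -228]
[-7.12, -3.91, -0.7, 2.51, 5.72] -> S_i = -7.12 + 3.21*i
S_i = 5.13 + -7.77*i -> [5.13, -2.64, -10.41, -18.18, -25.95]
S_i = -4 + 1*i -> [-4, -3, -2, -1, 0]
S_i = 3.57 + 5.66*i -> [3.57, 9.23, 14.89, 20.55, 26.21]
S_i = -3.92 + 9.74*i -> [-3.92, 5.82, 15.56, 25.3, 35.04]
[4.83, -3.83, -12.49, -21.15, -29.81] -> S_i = 4.83 + -8.66*i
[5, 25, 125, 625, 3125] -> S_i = 5*5^i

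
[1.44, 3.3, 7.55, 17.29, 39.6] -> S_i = 1.44*2.29^i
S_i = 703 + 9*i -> [703, 712, 721, 730, 739]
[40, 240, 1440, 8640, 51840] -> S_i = 40*6^i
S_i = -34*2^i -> [-34, -68, -136, -272, -544]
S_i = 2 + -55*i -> [2, -53, -108, -163, -218]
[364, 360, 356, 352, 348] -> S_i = 364 + -4*i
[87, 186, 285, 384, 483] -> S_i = 87 + 99*i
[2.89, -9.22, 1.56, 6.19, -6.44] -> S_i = Random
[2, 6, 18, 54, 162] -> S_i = 2*3^i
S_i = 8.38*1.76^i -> [8.38, 14.75, 25.96, 45.69, 80.41]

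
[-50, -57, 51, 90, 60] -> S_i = Random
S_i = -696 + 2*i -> [-696, -694, -692, -690, -688]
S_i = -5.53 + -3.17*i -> [-5.53, -8.7, -11.87, -15.04, -18.21]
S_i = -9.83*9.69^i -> [-9.83, -95.25, -923.0, -8943.86, -86665.97]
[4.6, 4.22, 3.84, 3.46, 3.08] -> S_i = 4.60 + -0.38*i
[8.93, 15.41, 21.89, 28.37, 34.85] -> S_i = 8.93 + 6.48*i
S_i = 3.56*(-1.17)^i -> [3.56, -4.17, 4.87, -5.7, 6.67]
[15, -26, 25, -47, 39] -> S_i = Random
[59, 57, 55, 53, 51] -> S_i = 59 + -2*i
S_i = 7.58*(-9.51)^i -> [7.58, -72.09, 685.54, -6519.45, 61999.94]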